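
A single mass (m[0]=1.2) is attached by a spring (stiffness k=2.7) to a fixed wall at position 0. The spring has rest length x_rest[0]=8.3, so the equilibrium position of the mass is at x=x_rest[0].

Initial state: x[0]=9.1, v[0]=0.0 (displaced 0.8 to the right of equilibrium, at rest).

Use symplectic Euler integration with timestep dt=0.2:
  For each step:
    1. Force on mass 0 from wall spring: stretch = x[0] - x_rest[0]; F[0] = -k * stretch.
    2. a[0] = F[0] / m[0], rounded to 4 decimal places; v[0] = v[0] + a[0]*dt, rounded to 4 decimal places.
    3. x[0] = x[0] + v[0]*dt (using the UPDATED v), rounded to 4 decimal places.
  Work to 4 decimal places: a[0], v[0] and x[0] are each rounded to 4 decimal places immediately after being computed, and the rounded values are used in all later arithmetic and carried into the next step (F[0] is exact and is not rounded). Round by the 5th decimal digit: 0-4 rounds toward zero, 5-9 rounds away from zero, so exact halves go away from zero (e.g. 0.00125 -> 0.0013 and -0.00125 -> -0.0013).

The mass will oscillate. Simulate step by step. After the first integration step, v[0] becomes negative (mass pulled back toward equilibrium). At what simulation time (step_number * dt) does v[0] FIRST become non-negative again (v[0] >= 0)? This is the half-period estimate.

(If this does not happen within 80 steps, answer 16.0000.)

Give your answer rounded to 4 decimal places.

Step 0: x=[9.1000] v=[0.0000]
Step 1: x=[9.0280] v=[-0.3600]
Step 2: x=[8.8905] v=[-0.6876]
Step 3: x=[8.6998] v=[-0.9533]
Step 4: x=[8.4732] v=[-1.1332]
Step 5: x=[8.2310] v=[-1.2111]
Step 6: x=[7.9950] v=[-1.1800]
Step 7: x=[7.7865] v=[-1.0427]
Step 8: x=[7.6242] v=[-0.8116]
Step 9: x=[7.5227] v=[-0.5075]
Step 10: x=[7.4912] v=[-0.1577]
Step 11: x=[7.5325] v=[0.2063]
First v>=0 after going negative at step 11, time=2.2000

Answer: 2.2000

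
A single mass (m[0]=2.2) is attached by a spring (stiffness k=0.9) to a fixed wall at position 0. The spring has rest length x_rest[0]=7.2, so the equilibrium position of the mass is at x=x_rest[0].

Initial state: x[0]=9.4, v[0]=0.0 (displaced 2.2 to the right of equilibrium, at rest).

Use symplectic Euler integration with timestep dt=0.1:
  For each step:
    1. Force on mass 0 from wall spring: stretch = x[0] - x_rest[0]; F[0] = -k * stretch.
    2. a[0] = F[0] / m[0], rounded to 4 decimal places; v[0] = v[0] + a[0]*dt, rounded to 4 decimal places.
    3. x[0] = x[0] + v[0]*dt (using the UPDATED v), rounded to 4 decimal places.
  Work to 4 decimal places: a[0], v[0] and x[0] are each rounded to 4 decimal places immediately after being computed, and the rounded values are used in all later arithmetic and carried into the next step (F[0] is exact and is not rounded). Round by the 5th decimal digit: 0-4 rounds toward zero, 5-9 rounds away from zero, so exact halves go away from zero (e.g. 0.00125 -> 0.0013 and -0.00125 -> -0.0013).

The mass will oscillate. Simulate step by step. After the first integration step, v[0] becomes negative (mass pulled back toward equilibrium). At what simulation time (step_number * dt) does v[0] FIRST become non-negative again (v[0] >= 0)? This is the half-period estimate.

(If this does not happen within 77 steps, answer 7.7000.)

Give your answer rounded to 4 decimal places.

Step 0: x=[9.4000] v=[0.0000]
Step 1: x=[9.3910] v=[-0.0900]
Step 2: x=[9.3730] v=[-0.1796]
Step 3: x=[9.3462] v=[-0.2685]
Step 4: x=[9.3106] v=[-0.3563]
Step 5: x=[9.2663] v=[-0.4426]
Step 6: x=[9.2136] v=[-0.5271]
Step 7: x=[9.1527] v=[-0.6095]
Step 8: x=[9.0838] v=[-0.6894]
Step 9: x=[9.0072] v=[-0.7665]
Step 10: x=[8.9232] v=[-0.8404]
Step 11: x=[8.8321] v=[-0.9109]
Step 12: x=[8.7343] v=[-0.9777]
Step 13: x=[8.6303] v=[-1.0405]
Step 14: x=[8.5204] v=[-1.0990]
Step 15: x=[8.4051] v=[-1.1530]
Step 16: x=[8.2849] v=[-1.2023]
Step 17: x=[8.1602] v=[-1.2467]
Step 18: x=[8.0316] v=[-1.2860]
Step 19: x=[7.8996] v=[-1.3200]
Step 20: x=[7.7647] v=[-1.3486]
Step 21: x=[7.6275] v=[-1.3717]
Step 22: x=[7.4886] v=[-1.3892]
Step 23: x=[7.3485] v=[-1.4010]
Step 24: x=[7.2078] v=[-1.4071]
Step 25: x=[7.0671] v=[-1.4074]
Step 26: x=[6.9269] v=[-1.4020]
Step 27: x=[6.7878] v=[-1.3908]
Step 28: x=[6.6504] v=[-1.3739]
Step 29: x=[6.5153] v=[-1.3514]
Step 30: x=[6.3830] v=[-1.3234]
Step 31: x=[6.2540] v=[-1.2900]
Step 32: x=[6.1289] v=[-1.2513]
Step 33: x=[6.0082] v=[-1.2075]
Step 34: x=[5.8923] v=[-1.1587]
Step 35: x=[5.7818] v=[-1.1052]
Step 36: x=[5.6771] v=[-1.0472]
Step 37: x=[5.5786] v=[-0.9849]
Step 38: x=[5.4867] v=[-0.9186]
Step 39: x=[5.4019] v=[-0.8485]
Step 40: x=[5.3244] v=[-0.7749]
Step 41: x=[5.2546] v=[-0.6982]
Step 42: x=[5.1927] v=[-0.6186]
Step 43: x=[5.1391] v=[-0.5365]
Step 44: x=[5.0939] v=[-0.4522]
Step 45: x=[5.0573] v=[-0.3660]
Step 46: x=[5.0295] v=[-0.2783]
Step 47: x=[5.0106] v=[-0.1895]
Step 48: x=[5.0006] v=[-0.0999]
Step 49: x=[4.9996] v=[-0.0099]
Step 50: x=[5.0076] v=[0.0801]
First v>=0 after going negative at step 50, time=5.0000

Answer: 5.0000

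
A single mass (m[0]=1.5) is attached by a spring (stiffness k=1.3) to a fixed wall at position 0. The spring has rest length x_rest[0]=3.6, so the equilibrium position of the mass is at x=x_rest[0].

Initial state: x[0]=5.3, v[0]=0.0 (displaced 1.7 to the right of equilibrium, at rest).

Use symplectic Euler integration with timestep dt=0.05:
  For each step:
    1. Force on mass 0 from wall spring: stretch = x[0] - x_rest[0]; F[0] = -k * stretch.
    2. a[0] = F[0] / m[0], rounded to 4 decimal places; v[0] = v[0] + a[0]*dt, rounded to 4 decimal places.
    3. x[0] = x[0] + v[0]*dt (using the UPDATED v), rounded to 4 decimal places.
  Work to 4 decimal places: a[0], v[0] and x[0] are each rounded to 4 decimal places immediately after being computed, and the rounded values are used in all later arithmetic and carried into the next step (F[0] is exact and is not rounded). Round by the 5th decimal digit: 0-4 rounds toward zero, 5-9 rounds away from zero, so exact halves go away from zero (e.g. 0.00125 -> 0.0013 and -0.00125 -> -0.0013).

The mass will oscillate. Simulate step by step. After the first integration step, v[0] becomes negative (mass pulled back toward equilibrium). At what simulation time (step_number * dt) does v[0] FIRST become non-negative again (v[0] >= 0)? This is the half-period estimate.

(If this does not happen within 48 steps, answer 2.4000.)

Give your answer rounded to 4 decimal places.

Answer: 2.4000

Derivation:
Step 0: x=[5.3000] v=[0.0000]
Step 1: x=[5.2963] v=[-0.0737]
Step 2: x=[5.2889] v=[-0.1472]
Step 3: x=[5.2779] v=[-0.2204]
Step 4: x=[5.2632] v=[-0.2931]
Step 5: x=[5.2449] v=[-0.3652]
Step 6: x=[5.2231] v=[-0.4365]
Step 7: x=[5.1978] v=[-0.5068]
Step 8: x=[5.1690] v=[-0.5760]
Step 9: x=[5.1368] v=[-0.6440]
Step 10: x=[5.1013] v=[-0.7106]
Step 11: x=[5.0625] v=[-0.7757]
Step 12: x=[5.0205] v=[-0.8391]
Step 13: x=[4.9755] v=[-0.9007]
Step 14: x=[4.9275] v=[-0.9603]
Step 15: x=[4.8766] v=[-1.0178]
Step 16: x=[4.8229] v=[-1.0731]
Step 17: x=[4.7666] v=[-1.1261]
Step 18: x=[4.7078] v=[-1.1767]
Step 19: x=[4.6466] v=[-1.2247]
Step 20: x=[4.5831] v=[-1.2701]
Step 21: x=[4.5175] v=[-1.3127]
Step 22: x=[4.4499] v=[-1.3525]
Step 23: x=[4.3804] v=[-1.3893]
Step 24: x=[4.3092] v=[-1.4231]
Step 25: x=[4.2365] v=[-1.4538]
Step 26: x=[4.1624] v=[-1.4814]
Step 27: x=[4.0871] v=[-1.5058]
Step 28: x=[4.0108] v=[-1.5269]
Step 29: x=[3.9336] v=[-1.5447]
Step 30: x=[3.8556] v=[-1.5592]
Step 31: x=[3.7771] v=[-1.5703]
Step 32: x=[3.6982] v=[-1.5780]
Step 33: x=[3.6191] v=[-1.5823]
Step 34: x=[3.5399] v=[-1.5831]
Step 35: x=[3.4609] v=[-1.5805]
Step 36: x=[3.3822] v=[-1.5745]
Step 37: x=[3.3039] v=[-1.5651]
Step 38: x=[3.2263] v=[-1.5523]
Step 39: x=[3.1495] v=[-1.5361]
Step 40: x=[3.0737] v=[-1.5166]
Step 41: x=[2.9990] v=[-1.4938]
Step 42: x=[2.9256] v=[-1.4678]
Step 43: x=[2.8537] v=[-1.4386]
Step 44: x=[2.7834] v=[-1.4063]
Step 45: x=[2.7149] v=[-1.3709]
Step 46: x=[2.6483] v=[-1.3325]
Step 47: x=[2.5837] v=[-1.2913]
Step 48: x=[2.5213] v=[-1.2473]
v[0] did not become non-negative within 48 steps; using fallback time=2.4000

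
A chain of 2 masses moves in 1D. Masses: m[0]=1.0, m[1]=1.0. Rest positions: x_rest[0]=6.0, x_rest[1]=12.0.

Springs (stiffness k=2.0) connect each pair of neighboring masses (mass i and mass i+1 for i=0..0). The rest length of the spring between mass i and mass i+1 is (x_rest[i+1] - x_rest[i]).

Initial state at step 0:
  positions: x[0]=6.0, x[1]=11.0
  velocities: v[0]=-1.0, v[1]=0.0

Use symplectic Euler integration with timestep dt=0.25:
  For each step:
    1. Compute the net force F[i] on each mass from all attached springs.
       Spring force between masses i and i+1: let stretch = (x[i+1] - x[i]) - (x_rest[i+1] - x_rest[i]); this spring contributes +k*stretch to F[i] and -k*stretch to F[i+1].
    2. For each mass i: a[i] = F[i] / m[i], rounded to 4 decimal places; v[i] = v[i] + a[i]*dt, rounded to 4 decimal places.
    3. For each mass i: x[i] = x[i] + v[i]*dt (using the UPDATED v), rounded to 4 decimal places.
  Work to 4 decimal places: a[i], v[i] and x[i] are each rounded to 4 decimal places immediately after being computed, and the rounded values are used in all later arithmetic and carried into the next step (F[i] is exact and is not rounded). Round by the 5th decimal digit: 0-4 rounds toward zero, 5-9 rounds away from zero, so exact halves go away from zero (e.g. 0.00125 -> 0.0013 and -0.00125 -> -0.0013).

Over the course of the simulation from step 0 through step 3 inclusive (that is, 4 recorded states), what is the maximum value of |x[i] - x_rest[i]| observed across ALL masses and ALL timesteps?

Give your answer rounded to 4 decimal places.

Answer: 1.2344

Derivation:
Step 0: x=[6.0000 11.0000] v=[-1.0000 0.0000]
Step 1: x=[5.6250 11.1250] v=[-1.5000 0.5000]
Step 2: x=[5.1875 11.3125] v=[-1.7500 0.7500]
Step 3: x=[4.7656 11.4844] v=[-1.6875 0.6875]
Max displacement = 1.2344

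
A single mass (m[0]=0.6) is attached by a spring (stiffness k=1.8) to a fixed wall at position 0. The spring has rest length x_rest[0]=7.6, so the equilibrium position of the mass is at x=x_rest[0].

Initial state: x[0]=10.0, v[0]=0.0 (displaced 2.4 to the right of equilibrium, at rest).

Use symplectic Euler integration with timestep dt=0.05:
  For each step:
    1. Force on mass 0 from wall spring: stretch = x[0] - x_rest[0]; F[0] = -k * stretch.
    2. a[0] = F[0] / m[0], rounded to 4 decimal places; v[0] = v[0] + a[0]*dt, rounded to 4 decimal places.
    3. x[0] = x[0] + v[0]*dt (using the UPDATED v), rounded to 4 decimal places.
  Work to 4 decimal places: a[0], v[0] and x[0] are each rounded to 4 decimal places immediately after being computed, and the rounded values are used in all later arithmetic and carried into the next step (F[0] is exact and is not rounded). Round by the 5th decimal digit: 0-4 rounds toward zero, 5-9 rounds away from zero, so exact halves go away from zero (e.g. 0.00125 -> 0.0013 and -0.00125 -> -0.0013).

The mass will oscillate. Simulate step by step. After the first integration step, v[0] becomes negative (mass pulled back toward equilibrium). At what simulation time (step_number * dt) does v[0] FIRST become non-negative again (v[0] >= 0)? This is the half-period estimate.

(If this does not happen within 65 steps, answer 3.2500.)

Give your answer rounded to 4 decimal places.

Step 0: x=[10.0000] v=[0.0000]
Step 1: x=[9.9820] v=[-0.3600]
Step 2: x=[9.9461] v=[-0.7173]
Step 3: x=[9.8926] v=[-1.0692]
Step 4: x=[9.8219] v=[-1.4131]
Step 5: x=[9.7346] v=[-1.7464]
Step 6: x=[9.6313] v=[-2.0666]
Step 7: x=[9.5127] v=[-2.3713]
Step 8: x=[9.3798] v=[-2.6582]
Step 9: x=[9.2335] v=[-2.9252]
Step 10: x=[9.0750] v=[-3.1702]
Step 11: x=[8.9054] v=[-3.3915]
Step 12: x=[8.7260] v=[-3.5873]
Step 13: x=[8.5382] v=[-3.7562]
Step 14: x=[8.3434] v=[-3.8969]
Step 15: x=[8.1430] v=[-4.0084]
Step 16: x=[7.9385] v=[-4.0899]
Step 17: x=[7.7315] v=[-4.1407]
Step 18: x=[7.5235] v=[-4.1604]
Step 19: x=[7.3161] v=[-4.1489]
Step 20: x=[7.1108] v=[-4.1063]
Step 21: x=[6.9092] v=[-4.0329]
Step 22: x=[6.7127] v=[-3.9293]
Step 23: x=[6.5229] v=[-3.7962]
Step 24: x=[6.3412] v=[-3.6346]
Step 25: x=[6.1689] v=[-3.4458]
Step 26: x=[6.0073] v=[-3.2311]
Step 27: x=[5.8577] v=[-2.9922]
Step 28: x=[5.7212] v=[-2.7309]
Step 29: x=[5.5987] v=[-2.4491]
Step 30: x=[5.4913] v=[-2.1489]
Step 31: x=[5.3997] v=[-1.8326]
Step 32: x=[5.3246] v=[-1.5026]
Step 33: x=[5.2665] v=[-1.1613]
Step 34: x=[5.2259] v=[-0.8113]
Step 35: x=[5.2031] v=[-0.4552]
Step 36: x=[5.1983] v=[-0.0957]
Step 37: x=[5.2115] v=[0.2646]
First v>=0 after going negative at step 37, time=1.8500

Answer: 1.8500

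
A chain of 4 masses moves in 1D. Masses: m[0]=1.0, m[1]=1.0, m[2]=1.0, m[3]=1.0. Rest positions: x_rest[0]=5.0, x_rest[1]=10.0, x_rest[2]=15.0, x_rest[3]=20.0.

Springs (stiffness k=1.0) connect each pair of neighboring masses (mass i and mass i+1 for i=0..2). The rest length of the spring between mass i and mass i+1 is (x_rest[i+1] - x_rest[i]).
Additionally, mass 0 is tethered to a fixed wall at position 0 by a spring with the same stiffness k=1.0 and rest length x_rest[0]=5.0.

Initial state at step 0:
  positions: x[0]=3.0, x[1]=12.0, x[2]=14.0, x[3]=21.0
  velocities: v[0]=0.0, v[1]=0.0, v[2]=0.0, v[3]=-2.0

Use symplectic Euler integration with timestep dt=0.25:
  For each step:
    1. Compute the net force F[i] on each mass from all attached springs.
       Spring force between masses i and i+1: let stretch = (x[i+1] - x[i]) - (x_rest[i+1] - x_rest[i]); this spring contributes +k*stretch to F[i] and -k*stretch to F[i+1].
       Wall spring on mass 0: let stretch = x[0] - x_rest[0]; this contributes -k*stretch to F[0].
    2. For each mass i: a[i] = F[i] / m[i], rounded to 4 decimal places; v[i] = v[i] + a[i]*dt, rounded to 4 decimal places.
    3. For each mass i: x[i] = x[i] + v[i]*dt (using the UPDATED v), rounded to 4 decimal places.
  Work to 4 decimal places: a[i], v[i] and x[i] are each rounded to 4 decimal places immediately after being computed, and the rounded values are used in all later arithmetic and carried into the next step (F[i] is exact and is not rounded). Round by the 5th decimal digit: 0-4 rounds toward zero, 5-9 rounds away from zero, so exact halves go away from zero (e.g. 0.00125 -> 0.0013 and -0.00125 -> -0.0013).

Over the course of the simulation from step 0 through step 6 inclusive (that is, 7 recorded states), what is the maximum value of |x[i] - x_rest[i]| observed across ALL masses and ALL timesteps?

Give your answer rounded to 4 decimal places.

Answer: 2.2859

Derivation:
Step 0: x=[3.0000 12.0000 14.0000 21.0000] v=[0.0000 0.0000 0.0000 -2.0000]
Step 1: x=[3.3750 11.5625 14.3125 20.3750] v=[1.5000 -1.7500 1.2500 -2.5000]
Step 2: x=[4.0508 10.7852 14.8320 19.6836] v=[2.7031 -3.1094 2.0781 -2.7656]
Step 3: x=[4.8943 9.8399 15.4018 19.0015] v=[3.3740 -3.7813 2.2793 -2.7285]
Step 4: x=[5.7410 8.9331 15.8490 18.4069] v=[3.3868 -3.6272 1.7888 -2.3784]
Step 5: x=[6.4284 8.2590 16.0238 17.9649] v=[2.7496 -2.6963 0.6993 -1.7679]
Step 6: x=[6.8285 7.9558 15.8347 17.7141] v=[1.6002 -1.2128 -0.7566 -1.0032]
Max displacement = 2.2859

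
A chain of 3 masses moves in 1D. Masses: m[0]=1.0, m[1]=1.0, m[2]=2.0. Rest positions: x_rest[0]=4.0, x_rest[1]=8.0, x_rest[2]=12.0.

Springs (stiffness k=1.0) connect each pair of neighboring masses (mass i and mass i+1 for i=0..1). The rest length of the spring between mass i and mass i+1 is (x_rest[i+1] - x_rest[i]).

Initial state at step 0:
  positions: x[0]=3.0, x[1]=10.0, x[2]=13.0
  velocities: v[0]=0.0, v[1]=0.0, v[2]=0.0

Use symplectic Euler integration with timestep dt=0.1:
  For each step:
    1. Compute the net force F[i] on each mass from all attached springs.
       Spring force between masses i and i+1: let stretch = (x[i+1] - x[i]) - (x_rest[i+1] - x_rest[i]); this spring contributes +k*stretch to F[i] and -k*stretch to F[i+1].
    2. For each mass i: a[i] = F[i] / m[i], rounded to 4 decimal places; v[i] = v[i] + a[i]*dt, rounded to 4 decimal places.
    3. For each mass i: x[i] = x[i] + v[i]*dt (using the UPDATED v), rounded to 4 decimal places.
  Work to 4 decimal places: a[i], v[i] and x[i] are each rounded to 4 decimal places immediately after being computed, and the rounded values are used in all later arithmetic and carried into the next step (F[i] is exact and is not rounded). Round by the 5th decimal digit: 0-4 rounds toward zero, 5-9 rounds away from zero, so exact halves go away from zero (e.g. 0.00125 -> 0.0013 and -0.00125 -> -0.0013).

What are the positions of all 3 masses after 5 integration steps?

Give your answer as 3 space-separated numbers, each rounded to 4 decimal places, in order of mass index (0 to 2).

Answer: 3.4260 9.4394 13.0674

Derivation:
Step 0: x=[3.0000 10.0000 13.0000] v=[0.0000 0.0000 0.0000]
Step 1: x=[3.0300 9.9600 13.0050] v=[0.3000 -0.4000 0.0500]
Step 2: x=[3.0893 9.8812 13.0148] v=[0.5930 -0.7885 0.0978]
Step 3: x=[3.1765 9.7658 13.0289] v=[0.8722 -1.1543 0.1411]
Step 4: x=[3.2896 9.6171 13.0467] v=[1.1311 -1.4869 0.1780]
Step 5: x=[3.4260 9.4394 13.0674] v=[1.3639 -1.7767 0.2065]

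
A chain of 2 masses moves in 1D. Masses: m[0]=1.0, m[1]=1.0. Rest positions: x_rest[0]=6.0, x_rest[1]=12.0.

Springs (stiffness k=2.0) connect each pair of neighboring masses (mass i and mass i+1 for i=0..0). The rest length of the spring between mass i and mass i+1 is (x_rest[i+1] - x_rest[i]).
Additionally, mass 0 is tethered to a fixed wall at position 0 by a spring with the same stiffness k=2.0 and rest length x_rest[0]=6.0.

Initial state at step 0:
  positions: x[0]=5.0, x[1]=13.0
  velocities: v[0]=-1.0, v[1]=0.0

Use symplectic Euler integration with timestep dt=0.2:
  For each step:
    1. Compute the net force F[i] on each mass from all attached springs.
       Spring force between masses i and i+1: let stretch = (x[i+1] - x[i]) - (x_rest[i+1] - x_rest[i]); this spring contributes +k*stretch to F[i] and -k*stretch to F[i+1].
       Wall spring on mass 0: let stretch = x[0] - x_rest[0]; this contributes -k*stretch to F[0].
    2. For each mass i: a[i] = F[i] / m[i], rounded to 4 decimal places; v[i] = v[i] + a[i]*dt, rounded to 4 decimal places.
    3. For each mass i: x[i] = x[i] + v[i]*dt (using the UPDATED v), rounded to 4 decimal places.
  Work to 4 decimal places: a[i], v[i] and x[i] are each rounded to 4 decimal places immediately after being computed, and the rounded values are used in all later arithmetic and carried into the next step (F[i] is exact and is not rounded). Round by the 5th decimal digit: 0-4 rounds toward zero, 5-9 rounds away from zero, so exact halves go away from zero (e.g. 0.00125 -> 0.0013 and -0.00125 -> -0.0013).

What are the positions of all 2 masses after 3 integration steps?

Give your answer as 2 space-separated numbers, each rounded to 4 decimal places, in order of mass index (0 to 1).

Answer: 5.7164 12.1332

Derivation:
Step 0: x=[5.0000 13.0000] v=[-1.0000 0.0000]
Step 1: x=[5.0400 12.8400] v=[0.2000 -0.8000]
Step 2: x=[5.3008 12.5360] v=[1.3040 -1.5200]
Step 3: x=[5.7164 12.1332] v=[2.0778 -2.0141]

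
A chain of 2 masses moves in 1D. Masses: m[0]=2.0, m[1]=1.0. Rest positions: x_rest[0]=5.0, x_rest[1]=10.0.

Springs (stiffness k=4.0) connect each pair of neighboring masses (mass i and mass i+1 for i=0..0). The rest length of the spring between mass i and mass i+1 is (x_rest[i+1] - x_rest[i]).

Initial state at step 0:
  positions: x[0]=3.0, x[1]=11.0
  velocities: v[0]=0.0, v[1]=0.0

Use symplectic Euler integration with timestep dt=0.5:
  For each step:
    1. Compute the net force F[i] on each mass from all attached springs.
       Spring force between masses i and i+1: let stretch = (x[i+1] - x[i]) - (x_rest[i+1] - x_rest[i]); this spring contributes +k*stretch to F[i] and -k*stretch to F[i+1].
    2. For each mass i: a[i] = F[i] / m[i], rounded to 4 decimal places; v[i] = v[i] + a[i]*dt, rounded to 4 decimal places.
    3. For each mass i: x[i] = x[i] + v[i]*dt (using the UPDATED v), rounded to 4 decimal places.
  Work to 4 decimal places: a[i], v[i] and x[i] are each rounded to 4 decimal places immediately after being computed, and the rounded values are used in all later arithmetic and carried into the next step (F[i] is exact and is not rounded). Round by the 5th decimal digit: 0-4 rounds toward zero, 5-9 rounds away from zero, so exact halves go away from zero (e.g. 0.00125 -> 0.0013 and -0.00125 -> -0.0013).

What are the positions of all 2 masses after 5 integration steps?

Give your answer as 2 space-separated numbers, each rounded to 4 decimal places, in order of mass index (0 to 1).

Step 0: x=[3.0000 11.0000] v=[0.0000 0.0000]
Step 1: x=[4.5000 8.0000] v=[3.0000 -6.0000]
Step 2: x=[5.2500 6.5000] v=[1.5000 -3.0000]
Step 3: x=[4.1250 8.7500] v=[-2.2500 4.5000]
Step 4: x=[2.8125 11.3750] v=[-2.6250 5.2500]
Step 5: x=[3.2813 10.4375] v=[0.9375 -1.8750]

Answer: 3.2813 10.4375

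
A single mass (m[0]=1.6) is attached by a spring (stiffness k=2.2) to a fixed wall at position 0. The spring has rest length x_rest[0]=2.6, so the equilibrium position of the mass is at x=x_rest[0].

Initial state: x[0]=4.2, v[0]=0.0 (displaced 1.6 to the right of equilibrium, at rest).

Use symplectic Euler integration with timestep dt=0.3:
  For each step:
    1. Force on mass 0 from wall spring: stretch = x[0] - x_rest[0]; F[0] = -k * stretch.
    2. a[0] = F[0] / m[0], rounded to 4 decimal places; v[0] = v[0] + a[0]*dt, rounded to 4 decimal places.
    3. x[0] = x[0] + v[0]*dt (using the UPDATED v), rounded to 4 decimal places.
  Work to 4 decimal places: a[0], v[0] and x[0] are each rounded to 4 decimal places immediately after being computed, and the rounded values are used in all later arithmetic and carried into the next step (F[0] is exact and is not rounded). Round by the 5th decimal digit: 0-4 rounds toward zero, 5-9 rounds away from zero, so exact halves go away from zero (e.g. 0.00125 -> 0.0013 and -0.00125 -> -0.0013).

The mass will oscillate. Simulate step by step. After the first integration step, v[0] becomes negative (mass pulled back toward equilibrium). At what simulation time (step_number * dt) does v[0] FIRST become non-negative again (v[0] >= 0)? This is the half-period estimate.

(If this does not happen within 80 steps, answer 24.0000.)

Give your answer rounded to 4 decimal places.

Answer: 2.7000

Derivation:
Step 0: x=[4.2000] v=[0.0000]
Step 1: x=[4.0020] v=[-0.6600]
Step 2: x=[3.6305] v=[-1.2383]
Step 3: x=[3.1315] v=[-1.6634]
Step 4: x=[2.5667] v=[-1.8826]
Step 5: x=[2.0060] v=[-1.8689]
Step 6: x=[1.5188] v=[-1.6239]
Step 7: x=[1.1654] v=[-1.1779]
Step 8: x=[0.9896] v=[-0.5861]
Step 9: x=[1.0131] v=[0.0782]
First v>=0 after going negative at step 9, time=2.7000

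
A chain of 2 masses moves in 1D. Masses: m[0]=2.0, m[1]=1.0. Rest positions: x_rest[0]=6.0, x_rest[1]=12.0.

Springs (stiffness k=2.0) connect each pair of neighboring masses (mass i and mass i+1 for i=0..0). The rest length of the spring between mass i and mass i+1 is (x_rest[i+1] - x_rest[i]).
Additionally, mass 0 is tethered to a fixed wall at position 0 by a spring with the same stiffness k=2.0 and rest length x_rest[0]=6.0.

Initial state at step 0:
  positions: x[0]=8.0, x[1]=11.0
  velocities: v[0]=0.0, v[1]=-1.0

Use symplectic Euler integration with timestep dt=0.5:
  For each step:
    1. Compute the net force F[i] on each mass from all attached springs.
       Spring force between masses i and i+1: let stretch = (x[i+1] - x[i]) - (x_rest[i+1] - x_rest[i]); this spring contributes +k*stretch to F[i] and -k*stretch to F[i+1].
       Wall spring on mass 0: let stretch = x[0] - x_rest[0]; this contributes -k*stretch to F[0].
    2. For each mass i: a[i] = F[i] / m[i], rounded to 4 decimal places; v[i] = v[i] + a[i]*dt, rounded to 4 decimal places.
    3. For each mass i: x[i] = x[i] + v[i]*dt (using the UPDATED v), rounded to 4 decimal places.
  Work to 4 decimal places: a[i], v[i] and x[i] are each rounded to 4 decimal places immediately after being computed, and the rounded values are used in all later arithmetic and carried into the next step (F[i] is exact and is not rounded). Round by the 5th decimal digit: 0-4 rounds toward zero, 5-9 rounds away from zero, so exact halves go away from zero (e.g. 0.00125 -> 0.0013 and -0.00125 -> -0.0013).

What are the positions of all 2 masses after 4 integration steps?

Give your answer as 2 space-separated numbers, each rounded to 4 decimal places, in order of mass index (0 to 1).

Step 0: x=[8.0000 11.0000] v=[0.0000 -1.0000]
Step 1: x=[6.7500 12.0000] v=[-2.5000 2.0000]
Step 2: x=[5.1250 13.3750] v=[-3.2500 2.7500]
Step 3: x=[4.2813 13.6250] v=[-1.6875 0.5000]
Step 4: x=[4.7032 12.2032] v=[0.8437 -2.8437]

Answer: 4.7032 12.2032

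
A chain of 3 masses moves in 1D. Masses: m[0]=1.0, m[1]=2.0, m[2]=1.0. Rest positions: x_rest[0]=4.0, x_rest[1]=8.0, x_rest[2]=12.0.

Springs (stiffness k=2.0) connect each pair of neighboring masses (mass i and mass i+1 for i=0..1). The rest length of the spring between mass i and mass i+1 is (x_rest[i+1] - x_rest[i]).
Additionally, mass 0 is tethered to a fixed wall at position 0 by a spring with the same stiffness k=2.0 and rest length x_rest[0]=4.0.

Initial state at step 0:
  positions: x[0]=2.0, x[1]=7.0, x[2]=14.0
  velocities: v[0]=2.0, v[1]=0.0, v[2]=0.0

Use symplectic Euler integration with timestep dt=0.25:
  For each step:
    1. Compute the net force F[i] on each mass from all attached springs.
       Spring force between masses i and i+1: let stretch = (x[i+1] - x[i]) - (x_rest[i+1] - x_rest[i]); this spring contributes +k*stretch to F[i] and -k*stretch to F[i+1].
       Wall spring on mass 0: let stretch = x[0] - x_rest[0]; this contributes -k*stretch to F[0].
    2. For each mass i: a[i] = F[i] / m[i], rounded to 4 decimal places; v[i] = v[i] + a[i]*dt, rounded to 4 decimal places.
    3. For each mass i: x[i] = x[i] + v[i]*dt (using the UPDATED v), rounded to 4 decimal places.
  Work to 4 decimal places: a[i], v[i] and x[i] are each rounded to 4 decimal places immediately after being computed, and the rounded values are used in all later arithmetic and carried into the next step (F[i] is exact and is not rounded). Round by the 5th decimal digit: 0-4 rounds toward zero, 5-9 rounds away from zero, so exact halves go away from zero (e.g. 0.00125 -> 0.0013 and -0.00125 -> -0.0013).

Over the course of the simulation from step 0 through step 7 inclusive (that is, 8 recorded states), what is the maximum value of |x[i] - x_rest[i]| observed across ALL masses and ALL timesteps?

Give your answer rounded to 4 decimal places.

Step 0: x=[2.0000 7.0000 14.0000] v=[2.0000 0.0000 0.0000]
Step 1: x=[2.8750 7.1250 13.6250] v=[3.5000 0.5000 -1.5000]
Step 2: x=[3.9219 7.3906 12.9375] v=[4.1875 1.0625 -2.7500]
Step 3: x=[4.9121 7.7861 12.0566] v=[3.9609 1.5821 -3.5235]
Step 4: x=[5.6476 8.2689 11.1419] v=[2.9419 1.9312 -3.6588]
Step 5: x=[6.0048 8.7674 10.3681] v=[1.4288 1.9941 -3.0953]
Step 6: x=[5.9567 9.1933 9.8942] v=[-0.1923 1.7036 -1.8957]
Step 7: x=[5.5686 9.4607 9.8327] v=[-1.5524 1.0697 -0.2462]
Max displacement = 2.1673

Answer: 2.1673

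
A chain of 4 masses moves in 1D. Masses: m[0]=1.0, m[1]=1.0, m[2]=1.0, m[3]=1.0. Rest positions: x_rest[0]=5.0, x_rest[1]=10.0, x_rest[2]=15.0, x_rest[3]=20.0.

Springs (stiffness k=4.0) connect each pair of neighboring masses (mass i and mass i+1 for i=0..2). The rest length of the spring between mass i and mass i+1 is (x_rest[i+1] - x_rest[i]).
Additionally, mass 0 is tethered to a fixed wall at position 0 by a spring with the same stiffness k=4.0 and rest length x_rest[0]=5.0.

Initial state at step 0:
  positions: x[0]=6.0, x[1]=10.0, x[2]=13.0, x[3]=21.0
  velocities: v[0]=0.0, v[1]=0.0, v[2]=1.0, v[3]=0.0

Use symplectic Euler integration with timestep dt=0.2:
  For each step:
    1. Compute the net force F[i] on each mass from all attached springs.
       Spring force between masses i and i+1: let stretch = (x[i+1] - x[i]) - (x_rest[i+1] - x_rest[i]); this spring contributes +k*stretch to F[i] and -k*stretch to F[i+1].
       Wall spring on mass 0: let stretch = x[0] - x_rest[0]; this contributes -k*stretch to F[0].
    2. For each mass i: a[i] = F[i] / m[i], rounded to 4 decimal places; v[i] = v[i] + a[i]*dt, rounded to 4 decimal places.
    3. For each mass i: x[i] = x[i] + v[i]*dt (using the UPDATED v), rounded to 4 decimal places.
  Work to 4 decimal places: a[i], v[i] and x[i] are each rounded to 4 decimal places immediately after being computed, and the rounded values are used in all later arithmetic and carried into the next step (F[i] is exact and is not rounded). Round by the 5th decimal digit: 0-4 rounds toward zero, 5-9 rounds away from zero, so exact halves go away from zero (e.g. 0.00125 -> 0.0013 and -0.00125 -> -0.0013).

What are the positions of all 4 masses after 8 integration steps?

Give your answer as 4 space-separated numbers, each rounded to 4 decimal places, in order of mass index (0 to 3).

Step 0: x=[6.0000 10.0000 13.0000 21.0000] v=[0.0000 0.0000 1.0000 0.0000]
Step 1: x=[5.6800 9.8400 14.0000 20.5200] v=[-1.6000 -0.8000 5.0000 -2.4000]
Step 2: x=[5.1168 9.6800 15.3776 19.7968] v=[-2.8160 -0.8000 6.8880 -3.6160]
Step 3: x=[4.4650 9.7015 16.5507 19.1665] v=[-3.2589 0.1075 5.8653 -3.1514]
Step 4: x=[3.9367 9.9810 17.0464 18.9177] v=[-2.6417 1.3977 2.4786 -1.2440]
Step 5: x=[3.7456 10.4239 16.7111 19.1695] v=[-0.9556 2.2146 -1.6767 1.2590]
Step 6: x=[4.0237 10.8042 15.7632 19.8280] v=[1.3906 1.9017 -4.7397 3.2923]
Step 7: x=[4.7429 10.8931 14.6722 20.6361] v=[3.5960 0.4445 -5.4551 4.0405]
Step 8: x=[5.6873 10.6026 13.9307 21.2900] v=[4.7218 -1.4524 -3.7073 3.2694]

Answer: 5.6873 10.6026 13.9307 21.2900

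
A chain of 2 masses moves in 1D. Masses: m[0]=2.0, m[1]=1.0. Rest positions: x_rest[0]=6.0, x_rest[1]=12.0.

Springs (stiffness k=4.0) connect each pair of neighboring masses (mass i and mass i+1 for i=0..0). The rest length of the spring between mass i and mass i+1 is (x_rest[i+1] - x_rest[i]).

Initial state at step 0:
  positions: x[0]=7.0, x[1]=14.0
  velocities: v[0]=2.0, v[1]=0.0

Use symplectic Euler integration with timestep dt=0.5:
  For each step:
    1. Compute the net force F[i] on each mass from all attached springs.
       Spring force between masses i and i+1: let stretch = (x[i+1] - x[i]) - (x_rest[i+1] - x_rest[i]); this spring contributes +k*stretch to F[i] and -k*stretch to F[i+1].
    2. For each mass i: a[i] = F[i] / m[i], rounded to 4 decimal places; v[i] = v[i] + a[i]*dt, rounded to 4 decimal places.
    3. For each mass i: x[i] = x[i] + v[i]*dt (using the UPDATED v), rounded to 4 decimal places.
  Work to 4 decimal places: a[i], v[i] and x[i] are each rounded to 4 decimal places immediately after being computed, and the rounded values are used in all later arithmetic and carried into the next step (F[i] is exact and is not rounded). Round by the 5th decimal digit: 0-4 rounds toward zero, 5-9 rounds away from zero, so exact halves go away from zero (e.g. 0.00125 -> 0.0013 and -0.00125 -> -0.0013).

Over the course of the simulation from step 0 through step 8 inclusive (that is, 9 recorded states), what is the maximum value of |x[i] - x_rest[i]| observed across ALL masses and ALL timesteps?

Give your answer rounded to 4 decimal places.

Step 0: x=[7.0000 14.0000] v=[2.0000 0.0000]
Step 1: x=[8.5000 13.0000] v=[3.0000 -2.0000]
Step 2: x=[9.2500 13.5000] v=[1.5000 1.0000]
Step 3: x=[9.1250 15.7500] v=[-0.2500 4.5000]
Step 4: x=[9.3125 17.3750] v=[0.3750 3.2500]
Step 5: x=[10.5313 16.9375] v=[2.4375 -0.8750]
Step 6: x=[11.9532 16.0938] v=[2.8437 -1.6874]
Step 7: x=[12.4454 17.1095] v=[0.9843 2.0314]
Step 8: x=[12.2696 19.4611] v=[-0.3516 4.7032]
Max displacement = 7.4611

Answer: 7.4611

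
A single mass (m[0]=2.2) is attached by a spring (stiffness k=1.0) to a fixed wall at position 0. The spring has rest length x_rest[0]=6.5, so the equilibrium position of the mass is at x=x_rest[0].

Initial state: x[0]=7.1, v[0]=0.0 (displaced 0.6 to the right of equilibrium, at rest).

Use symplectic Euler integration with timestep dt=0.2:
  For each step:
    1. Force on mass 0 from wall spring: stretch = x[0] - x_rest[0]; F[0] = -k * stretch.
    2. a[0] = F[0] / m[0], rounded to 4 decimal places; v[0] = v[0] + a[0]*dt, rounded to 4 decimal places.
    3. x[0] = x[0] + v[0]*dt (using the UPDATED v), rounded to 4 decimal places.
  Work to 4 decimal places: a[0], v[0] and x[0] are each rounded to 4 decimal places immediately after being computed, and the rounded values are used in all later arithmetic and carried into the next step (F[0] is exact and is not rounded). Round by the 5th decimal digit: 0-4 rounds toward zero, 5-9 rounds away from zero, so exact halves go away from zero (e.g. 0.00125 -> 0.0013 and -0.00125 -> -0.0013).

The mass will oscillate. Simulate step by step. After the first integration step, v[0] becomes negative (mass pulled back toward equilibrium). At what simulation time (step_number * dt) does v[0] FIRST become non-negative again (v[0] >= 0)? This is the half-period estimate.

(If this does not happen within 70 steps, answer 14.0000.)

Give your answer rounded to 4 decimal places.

Answer: 4.8000

Derivation:
Step 0: x=[7.1000] v=[0.0000]
Step 1: x=[7.0891] v=[-0.0545]
Step 2: x=[7.0675] v=[-0.1081]
Step 3: x=[7.0356] v=[-0.1597]
Step 4: x=[6.9939] v=[-0.2084]
Step 5: x=[6.9432] v=[-0.2533]
Step 6: x=[6.8845] v=[-0.2936]
Step 7: x=[6.8188] v=[-0.3286]
Step 8: x=[6.7473] v=[-0.3576]
Step 9: x=[6.6713] v=[-0.3801]
Step 10: x=[6.5922] v=[-0.3957]
Step 11: x=[6.5114] v=[-0.4041]
Step 12: x=[6.4304] v=[-0.4051]
Step 13: x=[6.3506] v=[-0.3988]
Step 14: x=[6.2736] v=[-0.3852]
Step 15: x=[6.2007] v=[-0.3646]
Step 16: x=[6.1332] v=[-0.3374]
Step 17: x=[6.0724] v=[-0.3041]
Step 18: x=[6.0194] v=[-0.2652]
Step 19: x=[5.9751] v=[-0.2215]
Step 20: x=[5.9403] v=[-0.1738]
Step 21: x=[5.9157] v=[-0.1229]
Step 22: x=[5.9017] v=[-0.0698]
Step 23: x=[5.8986] v=[-0.0154]
Step 24: x=[5.9065] v=[0.0393]
First v>=0 after going negative at step 24, time=4.8000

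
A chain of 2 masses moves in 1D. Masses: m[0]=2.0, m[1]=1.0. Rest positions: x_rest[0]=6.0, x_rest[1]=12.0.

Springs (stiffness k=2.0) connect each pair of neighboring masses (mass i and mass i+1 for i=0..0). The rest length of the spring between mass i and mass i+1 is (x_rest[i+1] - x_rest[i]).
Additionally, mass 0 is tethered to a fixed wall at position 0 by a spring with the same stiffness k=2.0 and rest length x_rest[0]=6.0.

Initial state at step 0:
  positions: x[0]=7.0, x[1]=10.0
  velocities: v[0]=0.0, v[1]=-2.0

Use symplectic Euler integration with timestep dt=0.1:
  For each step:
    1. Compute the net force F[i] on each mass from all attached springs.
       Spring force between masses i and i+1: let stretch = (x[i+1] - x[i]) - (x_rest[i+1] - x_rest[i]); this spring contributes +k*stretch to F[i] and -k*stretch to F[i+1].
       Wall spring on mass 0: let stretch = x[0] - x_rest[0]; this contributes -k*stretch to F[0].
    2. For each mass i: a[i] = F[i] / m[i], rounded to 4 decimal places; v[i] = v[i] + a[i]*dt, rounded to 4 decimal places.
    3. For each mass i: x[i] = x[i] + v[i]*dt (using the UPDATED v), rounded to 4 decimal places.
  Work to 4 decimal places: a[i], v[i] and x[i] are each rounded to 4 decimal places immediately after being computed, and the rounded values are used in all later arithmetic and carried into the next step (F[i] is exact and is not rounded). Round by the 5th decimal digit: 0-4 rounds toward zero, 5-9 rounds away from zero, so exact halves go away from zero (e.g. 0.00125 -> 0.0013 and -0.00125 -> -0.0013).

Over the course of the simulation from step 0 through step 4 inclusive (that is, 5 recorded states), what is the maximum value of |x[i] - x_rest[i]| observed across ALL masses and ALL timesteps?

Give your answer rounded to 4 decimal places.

Step 0: x=[7.0000 10.0000] v=[0.0000 -2.0000]
Step 1: x=[6.9600 9.8600] v=[-0.4000 -1.4000]
Step 2: x=[6.8794 9.7820] v=[-0.8060 -0.7800]
Step 3: x=[6.7590 9.7660] v=[-1.2037 -0.1605]
Step 4: x=[6.6011 9.8098] v=[-1.5789 0.4381]
Max displacement = 2.2340

Answer: 2.2340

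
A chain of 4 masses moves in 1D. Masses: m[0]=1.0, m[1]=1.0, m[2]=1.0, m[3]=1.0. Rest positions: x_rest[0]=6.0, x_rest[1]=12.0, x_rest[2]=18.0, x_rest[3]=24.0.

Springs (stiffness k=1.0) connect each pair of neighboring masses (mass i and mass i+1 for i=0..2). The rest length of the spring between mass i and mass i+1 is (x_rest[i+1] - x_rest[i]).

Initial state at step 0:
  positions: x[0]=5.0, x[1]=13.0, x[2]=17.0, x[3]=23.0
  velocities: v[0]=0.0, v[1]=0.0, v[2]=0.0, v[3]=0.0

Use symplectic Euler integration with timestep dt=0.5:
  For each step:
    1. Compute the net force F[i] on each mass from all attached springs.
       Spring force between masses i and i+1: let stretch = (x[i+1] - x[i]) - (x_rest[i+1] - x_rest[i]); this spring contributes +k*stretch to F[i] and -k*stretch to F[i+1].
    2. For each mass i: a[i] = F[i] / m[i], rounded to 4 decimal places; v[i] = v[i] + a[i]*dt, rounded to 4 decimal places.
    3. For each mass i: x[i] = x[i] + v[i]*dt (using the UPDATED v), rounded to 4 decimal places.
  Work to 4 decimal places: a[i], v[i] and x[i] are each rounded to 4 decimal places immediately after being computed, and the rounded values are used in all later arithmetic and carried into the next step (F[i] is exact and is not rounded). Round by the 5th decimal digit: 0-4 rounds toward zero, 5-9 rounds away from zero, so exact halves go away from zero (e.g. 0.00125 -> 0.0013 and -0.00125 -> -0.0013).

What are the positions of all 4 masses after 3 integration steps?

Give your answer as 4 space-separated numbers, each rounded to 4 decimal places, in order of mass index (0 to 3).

Answer: 6.4063 10.1563 17.9688 23.4688

Derivation:
Step 0: x=[5.0000 13.0000 17.0000 23.0000] v=[0.0000 0.0000 0.0000 0.0000]
Step 1: x=[5.5000 12.0000 17.5000 23.0000] v=[1.0000 -2.0000 1.0000 0.0000]
Step 2: x=[6.1250 10.7500 18.0000 23.1250] v=[1.2500 -2.5000 1.0000 0.2500]
Step 3: x=[6.4063 10.1563 17.9688 23.4688] v=[0.5625 -1.1875 -0.0625 0.6875]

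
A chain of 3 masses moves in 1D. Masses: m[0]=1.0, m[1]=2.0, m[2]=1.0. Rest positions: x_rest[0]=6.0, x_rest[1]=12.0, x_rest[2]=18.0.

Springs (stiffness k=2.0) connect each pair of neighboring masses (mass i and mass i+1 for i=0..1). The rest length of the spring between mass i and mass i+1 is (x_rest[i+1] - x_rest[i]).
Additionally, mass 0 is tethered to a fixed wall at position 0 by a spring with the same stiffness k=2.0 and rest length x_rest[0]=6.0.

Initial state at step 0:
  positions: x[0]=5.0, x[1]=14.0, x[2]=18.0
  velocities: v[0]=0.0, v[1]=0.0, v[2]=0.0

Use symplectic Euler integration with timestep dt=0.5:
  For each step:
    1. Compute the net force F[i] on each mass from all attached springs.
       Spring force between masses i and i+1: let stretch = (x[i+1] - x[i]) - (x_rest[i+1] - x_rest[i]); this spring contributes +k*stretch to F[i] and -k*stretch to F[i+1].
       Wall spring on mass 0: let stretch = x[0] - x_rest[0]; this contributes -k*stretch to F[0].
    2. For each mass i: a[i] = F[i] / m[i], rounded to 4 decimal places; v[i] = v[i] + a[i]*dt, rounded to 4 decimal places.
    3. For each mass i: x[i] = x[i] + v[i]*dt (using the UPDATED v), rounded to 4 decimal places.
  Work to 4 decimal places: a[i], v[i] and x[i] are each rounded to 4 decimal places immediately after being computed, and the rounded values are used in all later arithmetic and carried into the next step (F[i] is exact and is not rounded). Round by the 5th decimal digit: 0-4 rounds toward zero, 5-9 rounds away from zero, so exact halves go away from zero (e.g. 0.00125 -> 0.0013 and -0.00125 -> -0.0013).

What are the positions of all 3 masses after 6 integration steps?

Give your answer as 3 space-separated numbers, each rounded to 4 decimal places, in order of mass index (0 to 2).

Answer: 5.7071 12.2344 17.1798

Derivation:
Step 0: x=[5.0000 14.0000 18.0000] v=[0.0000 0.0000 0.0000]
Step 1: x=[7.0000 12.7500 19.0000] v=[4.0000 -2.5000 2.0000]
Step 2: x=[8.3750 11.6250 19.8750] v=[2.7500 -2.2500 1.7500]
Step 3: x=[7.1875 11.7500 19.6250] v=[-2.3750 0.2500 -0.5000]
Step 4: x=[4.6875 12.7032 18.4375] v=[-5.0000 1.9063 -2.3750]
Step 5: x=[3.8516 13.0860 17.3829] v=[-1.6718 0.7656 -2.1093]
Step 6: x=[5.7071 12.2344 17.1798] v=[3.7110 -1.7032 -0.4062]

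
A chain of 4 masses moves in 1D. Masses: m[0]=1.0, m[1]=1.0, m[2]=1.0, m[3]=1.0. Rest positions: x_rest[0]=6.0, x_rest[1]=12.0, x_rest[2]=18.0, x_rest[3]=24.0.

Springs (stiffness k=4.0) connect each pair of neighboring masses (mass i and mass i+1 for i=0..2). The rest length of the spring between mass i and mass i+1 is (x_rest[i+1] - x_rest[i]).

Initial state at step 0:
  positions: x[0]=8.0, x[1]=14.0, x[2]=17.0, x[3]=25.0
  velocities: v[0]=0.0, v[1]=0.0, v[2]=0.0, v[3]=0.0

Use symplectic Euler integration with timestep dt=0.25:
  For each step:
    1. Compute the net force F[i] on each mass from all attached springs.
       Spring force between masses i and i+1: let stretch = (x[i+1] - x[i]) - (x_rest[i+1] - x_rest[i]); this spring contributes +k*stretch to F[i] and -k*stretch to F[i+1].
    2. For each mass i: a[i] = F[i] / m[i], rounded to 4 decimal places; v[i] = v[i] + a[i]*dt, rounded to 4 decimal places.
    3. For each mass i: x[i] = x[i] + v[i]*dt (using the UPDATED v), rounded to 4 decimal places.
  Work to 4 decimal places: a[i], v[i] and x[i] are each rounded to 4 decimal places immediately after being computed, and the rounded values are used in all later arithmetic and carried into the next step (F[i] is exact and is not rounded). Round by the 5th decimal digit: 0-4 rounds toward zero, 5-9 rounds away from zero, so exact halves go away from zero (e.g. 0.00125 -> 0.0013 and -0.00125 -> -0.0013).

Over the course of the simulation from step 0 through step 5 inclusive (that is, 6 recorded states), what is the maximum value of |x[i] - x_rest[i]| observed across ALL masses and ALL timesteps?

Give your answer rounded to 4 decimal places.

Step 0: x=[8.0000 14.0000 17.0000 25.0000] v=[0.0000 0.0000 0.0000 0.0000]
Step 1: x=[8.0000 13.2500 18.2500 24.5000] v=[0.0000 -3.0000 5.0000 -2.0000]
Step 2: x=[7.8125 12.4375 19.8125 23.9375] v=[-0.7500 -3.2500 6.2500 -2.2500]
Step 3: x=[7.2813 12.3125 20.5625 23.8438] v=[-2.1250 -0.5000 3.0000 -0.3750]
Step 4: x=[6.5079 12.9922 20.0703 24.4297] v=[-3.0938 2.7188 -1.9687 2.3437]
Step 5: x=[5.8555 13.8204 18.8985 25.4258] v=[-2.6095 3.3126 -4.6874 3.9843]
Max displacement = 2.5625

Answer: 2.5625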